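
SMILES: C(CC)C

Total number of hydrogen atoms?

Hydrogens are implicit in SMILES; fill each atom to its normal valence:
  2 × C: 3 H each → 6
  2 × C: 2 H each → 4
  Total hydrogens = 10.

10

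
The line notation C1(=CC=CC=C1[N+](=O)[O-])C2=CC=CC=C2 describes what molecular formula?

C12H9NO2

Heavy atoms from the SMILES: 12 C, 1 N, 2 O.
Implicit hydrogens by atom environment:
  9 × C (aromatic): 1 H each → 9
  3 × C (aromatic): no H
  1 × N (charge +1): no H
  1 × O: no H
  1 × O (charge -1): no H
  Total hydrogens = 9.
Molecular formula: C12H9NO2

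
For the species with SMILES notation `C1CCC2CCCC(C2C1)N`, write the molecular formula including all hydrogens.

C10H19N

Heavy atoms from the SMILES: 10 C, 1 N.
Implicit hydrogens by atom environment:
  7 × C: 2 H each → 14
  3 × C: 1 H each → 3
  1 × N: 2 H
  Total hydrogens = 19.
Molecular formula: C10H19N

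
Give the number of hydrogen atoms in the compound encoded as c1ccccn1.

5

Hydrogens are implicit in SMILES; fill each atom to its normal valence:
  5 × C (aromatic): 1 H each → 5
  1 × N (aromatic): no H
  Total hydrogens = 5.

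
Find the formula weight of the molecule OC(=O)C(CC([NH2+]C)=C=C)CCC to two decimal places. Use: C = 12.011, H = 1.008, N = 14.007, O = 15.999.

184.26

Molecular formula: C10H18NO2+.
M = 10×12.011 + 18×1.008 + 1×14.007 + 2×15.999 = 184.26 g/mol.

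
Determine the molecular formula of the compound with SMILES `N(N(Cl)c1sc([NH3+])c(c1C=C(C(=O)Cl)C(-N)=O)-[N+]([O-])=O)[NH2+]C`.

[C9H12Cl2N6O4S]2+

Heavy atoms from the SMILES: 9 C, 2 Cl, 6 N, 4 O, 1 S.
Implicit hydrogens by atom environment:
  4 × C (aromatic): no H
  3 × C: no H
  3 × O: no H
  2 × Cl: no H
  1 × C: 3 H
  1 × C: 1 H
  1 × N (charge +1): 3 H
  1 × N: 2 H
  1 × N (charge +1): 2 H
  1 × N: 1 H
  1 × N (charge +1): no H
  1 × N: no H
  1 × O (charge -1): no H
  1 × S (aromatic): no H
  Total hydrogens = 12.
Net charge +2.
Molecular formula: [C9H12Cl2N6O4S]2+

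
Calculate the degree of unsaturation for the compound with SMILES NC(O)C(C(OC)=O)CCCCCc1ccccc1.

5

Molecular formula from the SMILES: C15H23NO3.
DoU = (2C + 2 + N − H − X)/2 = (2·15 + 2 + 1 − 23 − 0)/2 = 10/2 = 5.
(Structurally: 1 ring(s) + 4 π bond(s) = 5.)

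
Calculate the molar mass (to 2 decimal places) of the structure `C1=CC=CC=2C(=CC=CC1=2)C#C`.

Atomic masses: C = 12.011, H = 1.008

Molecular formula: C12H8.
M = 12×12.011 + 8×1.008 = 152.20 g/mol.

152.20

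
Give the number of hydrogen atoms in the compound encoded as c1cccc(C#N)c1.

5

Hydrogens are implicit in SMILES; fill each atom to its normal valence:
  5 × C (aromatic): 1 H each → 5
  1 × C (aromatic): no H
  1 × C: no H
  1 × N: no H
  Total hydrogens = 5.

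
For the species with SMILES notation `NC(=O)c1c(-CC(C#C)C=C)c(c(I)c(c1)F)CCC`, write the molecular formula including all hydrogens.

C16H17FINO

Heavy atoms from the SMILES: 16 C, 1 F, 1 I, 1 N, 1 O.
Implicit hydrogens by atom environment:
  5 × C (aromatic): no H
  4 × C: 2 H each → 8
  3 × C: 1 H each → 3
  2 × C: no H
  1 × C: 3 H
  1 × C (aromatic): 1 H
  1 × F: no H
  1 × I: no H
  1 × N: 2 H
  1 × O: no H
  Total hydrogens = 17.
Molecular formula: C16H17FINO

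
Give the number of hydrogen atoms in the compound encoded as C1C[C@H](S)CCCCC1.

16

Hydrogens are implicit in SMILES; fill each atom to its normal valence:
  7 × C: 2 H each → 14
  1 × C: 1 H
  1 × S: 1 H
  Total hydrogens = 16.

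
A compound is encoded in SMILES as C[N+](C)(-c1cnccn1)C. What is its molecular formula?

Heavy atoms from the SMILES: 7 C, 3 N.
Implicit hydrogens by atom environment:
  3 × C: 3 H each → 9
  3 × C (aromatic): 1 H each → 3
  2 × N (aromatic): no H
  1 × C (aromatic): no H
  1 × N (charge +1): no H
  Total hydrogens = 12.
Net charge +1.
Molecular formula: C7H12N3+

C7H12N3+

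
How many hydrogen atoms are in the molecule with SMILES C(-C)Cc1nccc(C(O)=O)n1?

10

Hydrogens are implicit in SMILES; fill each atom to its normal valence:
  2 × C: 2 H each → 4
  2 × C (aromatic): 1 H each → 2
  2 × C (aromatic): no H
  2 × N (aromatic): no H
  1 × C: 3 H
  1 × C: no H
  1 × O: 1 H
  1 × O: no H
  Total hydrogens = 10.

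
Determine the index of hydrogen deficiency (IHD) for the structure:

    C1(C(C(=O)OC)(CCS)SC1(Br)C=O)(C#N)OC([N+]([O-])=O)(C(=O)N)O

7

Molecular formula from the SMILES: C11H12BrN3O8S2.
DoU = (2C + 2 + N − H − X)/2 = (2·11 + 2 + 3 − 12 − 1)/2 = 14/2 = 7.
(Structurally: 1 ring(s) + 6 π bond(s) = 7.)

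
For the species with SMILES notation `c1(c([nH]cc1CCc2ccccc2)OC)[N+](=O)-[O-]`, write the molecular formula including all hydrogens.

C13H14N2O3

Heavy atoms from the SMILES: 13 C, 2 N, 3 O.
Implicit hydrogens by atom environment:
  6 × C (aromatic): 1 H each → 6
  4 × C (aromatic): no H
  2 × C: 2 H each → 4
  2 × O: no H
  1 × C: 3 H
  1 × N (aromatic): 1 H
  1 × N (charge +1): no H
  1 × O (charge -1): no H
  Total hydrogens = 14.
Molecular formula: C13H14N2O3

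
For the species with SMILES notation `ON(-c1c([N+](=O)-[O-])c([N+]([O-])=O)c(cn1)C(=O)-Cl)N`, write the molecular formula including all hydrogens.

C6H4ClN5O6

Heavy atoms from the SMILES: 6 C, 1 Cl, 5 N, 6 O.
Implicit hydrogens by atom environment:
  4 × C (aromatic): no H
  3 × O: no H
  2 × N (charge +1): no H
  2 × O (charge -1): no H
  1 × C (aromatic): 1 H
  1 × C: no H
  1 × Cl: no H
  1 × N: 2 H
  1 × N (aromatic): no H
  1 × N: no H
  1 × O: 1 H
  Total hydrogens = 4.
Molecular formula: C6H4ClN5O6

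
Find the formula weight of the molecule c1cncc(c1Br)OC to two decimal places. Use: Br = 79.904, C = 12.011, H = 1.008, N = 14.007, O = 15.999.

Molecular formula: C6H6BrNO.
M = 1×79.904 + 6×12.011 + 6×1.008 + 1×14.007 + 1×15.999 = 188.02 g/mol.

188.02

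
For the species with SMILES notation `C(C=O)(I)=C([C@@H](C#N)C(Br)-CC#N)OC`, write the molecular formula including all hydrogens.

Heavy atoms from the SMILES: 1 Br, 9 C, 1 I, 2 N, 2 O.
Implicit hydrogens by atom environment:
  4 × C: no H
  3 × C: 1 H each → 3
  2 × N: no H
  2 × O: no H
  1 × Br: no H
  1 × C: 3 H
  1 × C: 2 H
  1 × I: no H
  Total hydrogens = 8.
Molecular formula: C9H8BrIN2O2

C9H8BrIN2O2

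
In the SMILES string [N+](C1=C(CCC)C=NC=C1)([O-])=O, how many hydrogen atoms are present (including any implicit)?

Hydrogens are implicit in SMILES; fill each atom to its normal valence:
  3 × C (aromatic): 1 H each → 3
  2 × C: 2 H each → 4
  2 × C (aromatic): no H
  1 × C: 3 H
  1 × N (aromatic): no H
  1 × N (charge +1): no H
  1 × O: no H
  1 × O (charge -1): no H
  Total hydrogens = 10.

10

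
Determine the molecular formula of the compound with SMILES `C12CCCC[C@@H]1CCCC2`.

Heavy atoms from the SMILES: 10 C.
Implicit hydrogens by atom environment:
  8 × C: 2 H each → 16
  2 × C: 1 H each → 2
  Total hydrogens = 18.
Molecular formula: C10H18

C10H18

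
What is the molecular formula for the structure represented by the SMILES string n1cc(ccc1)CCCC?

C9H13N

Heavy atoms from the SMILES: 9 C, 1 N.
Implicit hydrogens by atom environment:
  4 × C (aromatic): 1 H each → 4
  3 × C: 2 H each → 6
  1 × C: 3 H
  1 × C (aromatic): no H
  1 × N (aromatic): no H
  Total hydrogens = 13.
Molecular formula: C9H13N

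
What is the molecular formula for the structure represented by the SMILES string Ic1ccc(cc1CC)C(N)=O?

Heavy atoms from the SMILES: 9 C, 1 I, 1 N, 1 O.
Implicit hydrogens by atom environment:
  3 × C (aromatic): 1 H each → 3
  3 × C (aromatic): no H
  1 × C: 3 H
  1 × C: 2 H
  1 × C: no H
  1 × I: no H
  1 × N: 2 H
  1 × O: no H
  Total hydrogens = 10.
Molecular formula: C9H10INO

C9H10INO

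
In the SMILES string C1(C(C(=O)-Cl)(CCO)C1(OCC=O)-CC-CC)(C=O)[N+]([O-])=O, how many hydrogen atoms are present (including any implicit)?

18

Hydrogens are implicit in SMILES; fill each atom to its normal valence:
  6 × C: 2 H each → 12
  5 × O: no H
  4 × C: no H
  2 × C: 1 H each → 2
  1 × C: 3 H
  1 × Cl: no H
  1 × N (charge +1): no H
  1 × O: 1 H
  1 × O (charge -1): no H
  Total hydrogens = 18.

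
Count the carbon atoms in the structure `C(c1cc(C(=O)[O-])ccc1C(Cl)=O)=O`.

The symbol for carbon appears 9 times in the SMILES. Lowercase c denotes aromatic carbon and counts toward C.

9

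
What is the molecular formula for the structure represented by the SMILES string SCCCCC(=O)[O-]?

C5H9O2S-

Heavy atoms from the SMILES: 5 C, 2 O, 1 S.
Implicit hydrogens by atom environment:
  4 × C: 2 H each → 8
  1 × C: no H
  1 × O: no H
  1 × O (charge -1): no H
  1 × S: 1 H
  Total hydrogens = 9.
Net charge -1.
Molecular formula: C5H9O2S-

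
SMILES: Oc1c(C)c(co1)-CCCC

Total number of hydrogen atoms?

Hydrogens are implicit in SMILES; fill each atom to its normal valence:
  3 × C: 2 H each → 6
  3 × C (aromatic): no H
  2 × C: 3 H each → 6
  1 × C (aromatic): 1 H
  1 × O: 1 H
  1 × O (aromatic): no H
  Total hydrogens = 14.

14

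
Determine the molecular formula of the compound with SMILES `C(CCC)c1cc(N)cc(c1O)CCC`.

Heavy atoms from the SMILES: 13 C, 1 N, 1 O.
Implicit hydrogens by atom environment:
  5 × C: 2 H each → 10
  4 × C (aromatic): no H
  2 × C: 3 H each → 6
  2 × C (aromatic): 1 H each → 2
  1 × N: 2 H
  1 × O: 1 H
  Total hydrogens = 21.
Molecular formula: C13H21NO

C13H21NO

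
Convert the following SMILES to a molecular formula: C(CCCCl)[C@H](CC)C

Heavy atoms from the SMILES: 8 C, 1 Cl.
Implicit hydrogens by atom environment:
  5 × C: 2 H each → 10
  2 × C: 3 H each → 6
  1 × C: 1 H
  1 × Cl: no H
  Total hydrogens = 17.
Molecular formula: C8H17Cl

C8H17Cl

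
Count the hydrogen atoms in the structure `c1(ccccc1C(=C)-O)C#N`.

7

Hydrogens are implicit in SMILES; fill each atom to its normal valence:
  4 × C (aromatic): 1 H each → 4
  2 × C: no H
  2 × C (aromatic): no H
  1 × C: 2 H
  1 × N: no H
  1 × O: 1 H
  Total hydrogens = 7.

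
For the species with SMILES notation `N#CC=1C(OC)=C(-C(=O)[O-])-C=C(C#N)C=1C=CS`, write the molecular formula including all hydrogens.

Heavy atoms from the SMILES: 12 C, 2 N, 3 O, 1 S.
Implicit hydrogens by atom environment:
  5 × C (aromatic): no H
  3 × C: no H
  2 × C: 1 H each → 2
  2 × N: no H
  2 × O: no H
  1 × C: 3 H
  1 × C (aromatic): 1 H
  1 × O (charge -1): no H
  1 × S: 1 H
  Total hydrogens = 7.
Net charge -1.
Molecular formula: C12H7N2O3S-

C12H7N2O3S-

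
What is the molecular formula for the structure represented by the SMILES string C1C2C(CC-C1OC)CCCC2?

C11H20O

Heavy atoms from the SMILES: 11 C, 1 O.
Implicit hydrogens by atom environment:
  7 × C: 2 H each → 14
  3 × C: 1 H each → 3
  1 × C: 3 H
  1 × O: no H
  Total hydrogens = 20.
Molecular formula: C11H20O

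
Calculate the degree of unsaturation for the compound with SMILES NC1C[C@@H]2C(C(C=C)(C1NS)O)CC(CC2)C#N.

Molecular formula from the SMILES: C13H21N3OS.
DoU = (2C + 2 + N − H − X)/2 = (2·13 + 2 + 3 − 21 − 0)/2 = 10/2 = 5.
(Structurally: 2 ring(s) + 3 π bond(s) = 5.)

5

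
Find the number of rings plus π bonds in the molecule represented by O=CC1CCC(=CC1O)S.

Molecular formula from the SMILES: C7H10O2S.
DoU = (2C + 2 + N − H − X)/2 = (2·7 + 2 + 0 − 10 − 0)/2 = 6/2 = 3.
(Structurally: 1 ring(s) + 2 π bond(s) = 3.)

3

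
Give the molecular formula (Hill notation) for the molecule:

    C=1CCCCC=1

C6H10

Heavy atoms from the SMILES: 6 C.
Implicit hydrogens by atom environment:
  4 × C: 2 H each → 8
  2 × C: 1 H each → 2
  Total hydrogens = 10.
Molecular formula: C6H10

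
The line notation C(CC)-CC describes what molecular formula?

C5H12

Heavy atoms from the SMILES: 5 C.
Implicit hydrogens by atom environment:
  3 × C: 2 H each → 6
  2 × C: 3 H each → 6
  Total hydrogens = 12.
Molecular formula: C5H12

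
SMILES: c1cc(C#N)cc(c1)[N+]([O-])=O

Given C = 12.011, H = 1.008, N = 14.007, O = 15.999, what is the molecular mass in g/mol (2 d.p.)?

148.12

Molecular formula: C7H4N2O2.
M = 7×12.011 + 4×1.008 + 2×14.007 + 2×15.999 = 148.12 g/mol.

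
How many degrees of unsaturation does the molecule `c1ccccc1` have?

Molecular formula from the SMILES: C6H6.
DoU = (2C + 2 + N − H − X)/2 = (2·6 + 2 + 0 − 6 − 0)/2 = 8/2 = 4.
(Structurally: 1 ring(s) + 3 π bond(s) = 4.)

4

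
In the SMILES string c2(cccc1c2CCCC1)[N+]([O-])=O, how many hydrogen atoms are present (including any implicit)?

11

Hydrogens are implicit in SMILES; fill each atom to its normal valence:
  4 × C: 2 H each → 8
  3 × C (aromatic): 1 H each → 3
  3 × C (aromatic): no H
  1 × N (charge +1): no H
  1 × O: no H
  1 × O (charge -1): no H
  Total hydrogens = 11.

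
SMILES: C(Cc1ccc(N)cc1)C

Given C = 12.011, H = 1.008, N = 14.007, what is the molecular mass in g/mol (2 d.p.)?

Molecular formula: C9H13N.
M = 9×12.011 + 13×1.008 + 1×14.007 = 135.21 g/mol.

135.21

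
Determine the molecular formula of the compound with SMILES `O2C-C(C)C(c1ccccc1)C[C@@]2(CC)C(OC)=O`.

C16H22O3

Heavy atoms from the SMILES: 16 C, 3 O.
Implicit hydrogens by atom environment:
  5 × C (aromatic): 1 H each → 5
  3 × C: 3 H each → 9
  3 × C: 2 H each → 6
  3 × O: no H
  2 × C: 1 H each → 2
  2 × C: no H
  1 × C (aromatic): no H
  Total hydrogens = 22.
Molecular formula: C16H22O3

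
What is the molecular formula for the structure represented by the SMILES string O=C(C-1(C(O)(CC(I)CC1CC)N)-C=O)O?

Heavy atoms from the SMILES: 10 C, 1 I, 1 N, 4 O.
Implicit hydrogens by atom environment:
  3 × C: 2 H each → 6
  3 × C: 1 H each → 3
  3 × C: no H
  2 × O: 1 H each → 2
  2 × O: no H
  1 × C: 3 H
  1 × I: no H
  1 × N: 2 H
  Total hydrogens = 16.
Molecular formula: C10H16INO4

C10H16INO4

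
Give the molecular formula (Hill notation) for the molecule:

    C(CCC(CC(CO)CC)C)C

Heavy atoms from the SMILES: 11 C, 1 O.
Implicit hydrogens by atom environment:
  6 × C: 2 H each → 12
  3 × C: 3 H each → 9
  2 × C: 1 H each → 2
  1 × O: 1 H
  Total hydrogens = 24.
Molecular formula: C11H24O

C11H24O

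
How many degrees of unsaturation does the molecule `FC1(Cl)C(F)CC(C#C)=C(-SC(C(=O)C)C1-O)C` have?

5

Molecular formula from the SMILES: C12H13ClF2O2S.
DoU = (2C + 2 + N − H − X)/2 = (2·12 + 2 + 0 − 13 − 3)/2 = 10/2 = 5.
(Structurally: 1 ring(s) + 4 π bond(s) = 5.)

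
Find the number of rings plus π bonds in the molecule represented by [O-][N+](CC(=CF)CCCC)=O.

2

Molecular formula from the SMILES: C7H12FNO2.
DoU = (2C + 2 + N − H − X)/2 = (2·7 + 2 + 1 − 12 − 1)/2 = 4/2 = 2.
(Structurally: 0 ring(s) + 2 π bond(s) = 2.)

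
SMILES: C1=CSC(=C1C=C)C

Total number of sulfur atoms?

1

The symbol for sulfur appears 1 time in the SMILES.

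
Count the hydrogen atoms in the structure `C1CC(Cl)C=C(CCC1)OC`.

15

Hydrogens are implicit in SMILES; fill each atom to its normal valence:
  5 × C: 2 H each → 10
  2 × C: 1 H each → 2
  1 × C: 3 H
  1 × C: no H
  1 × Cl: no H
  1 × O: no H
  Total hydrogens = 15.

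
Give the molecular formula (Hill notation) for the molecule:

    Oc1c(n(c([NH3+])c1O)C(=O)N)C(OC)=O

C7H10N3O5+

Heavy atoms from the SMILES: 7 C, 3 N, 5 O.
Implicit hydrogens by atom environment:
  4 × C (aromatic): no H
  3 × O: no H
  2 × C: no H
  2 × O: 1 H each → 2
  1 × C: 3 H
  1 × N (charge +1): 3 H
  1 × N: 2 H
  1 × N (aromatic): no H
  Total hydrogens = 10.
Net charge +1.
Molecular formula: C7H10N3O5+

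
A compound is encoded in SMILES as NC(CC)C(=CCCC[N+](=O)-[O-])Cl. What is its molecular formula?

Heavy atoms from the SMILES: 8 C, 1 Cl, 2 N, 2 O.
Implicit hydrogens by atom environment:
  4 × C: 2 H each → 8
  2 × C: 1 H each → 2
  1 × C: 3 H
  1 × C: no H
  1 × Cl: no H
  1 × N: 2 H
  1 × N (charge +1): no H
  1 × O: no H
  1 × O (charge -1): no H
  Total hydrogens = 15.
Molecular formula: C8H15ClN2O2

C8H15ClN2O2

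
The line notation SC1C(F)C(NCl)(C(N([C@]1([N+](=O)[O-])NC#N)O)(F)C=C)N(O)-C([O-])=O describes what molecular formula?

Heavy atoms from the SMILES: 9 C, 1 Cl, 2 F, 6 N, 6 O, 1 S.
Implicit hydrogens by atom environment:
  5 × C: no H
  3 × C: 1 H each → 3
  3 × N: no H
  2 × F: no H
  2 × N: 1 H each → 2
  2 × O: 1 H each → 2
  2 × O: no H
  2 × O (charge -1): no H
  1 × C: 2 H
  1 × Cl: no H
  1 × N (charge +1): no H
  1 × S: 1 H
  Total hydrogens = 10.
Net charge -1.
Molecular formula: C9H10ClF2N6O6S-

C9H10ClF2N6O6S-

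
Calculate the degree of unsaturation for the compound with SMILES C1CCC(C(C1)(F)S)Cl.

Molecular formula from the SMILES: C6H10ClFS.
DoU = (2C + 2 + N − H − X)/2 = (2·6 + 2 + 0 − 10 − 2)/2 = 2/2 = 1.
(Structurally: 1 ring(s) + 0 π bond(s) = 1.)

1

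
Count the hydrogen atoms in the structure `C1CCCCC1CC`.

16

Hydrogens are implicit in SMILES; fill each atom to its normal valence:
  6 × C: 2 H each → 12
  1 × C: 3 H
  1 × C: 1 H
  Total hydrogens = 16.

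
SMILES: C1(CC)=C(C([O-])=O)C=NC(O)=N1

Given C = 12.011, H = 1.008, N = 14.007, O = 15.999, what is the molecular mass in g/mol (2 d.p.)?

Molecular formula: C7H7N2O3-.
M = 7×12.011 + 7×1.008 + 2×14.007 + 3×15.999 = 167.14 g/mol.

167.14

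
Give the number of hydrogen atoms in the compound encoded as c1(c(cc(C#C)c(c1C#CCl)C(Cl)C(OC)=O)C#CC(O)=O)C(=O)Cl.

Hydrogens are implicit in SMILES; fill each atom to its normal valence:
  8 × C: no H
  5 × C (aromatic): no H
  4 × O: no H
  3 × Cl: no H
  2 × C: 1 H each → 2
  1 × C: 3 H
  1 × C (aromatic): 1 H
  1 × O: 1 H
  Total hydrogens = 7.

7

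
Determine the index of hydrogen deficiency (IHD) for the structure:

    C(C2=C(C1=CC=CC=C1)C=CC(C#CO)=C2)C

10

Molecular formula from the SMILES: C16H14O.
DoU = (2C + 2 + N − H − X)/2 = (2·16 + 2 + 0 − 14 − 0)/2 = 20/2 = 10.
(Structurally: 2 ring(s) + 8 π bond(s) = 10.)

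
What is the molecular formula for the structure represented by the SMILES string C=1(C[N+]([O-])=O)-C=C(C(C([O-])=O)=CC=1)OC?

Heavy atoms from the SMILES: 9 C, 1 N, 5 O.
Implicit hydrogens by atom environment:
  3 × C (aromatic): 1 H each → 3
  3 × C (aromatic): no H
  3 × O: no H
  2 × O (charge -1): no H
  1 × C: 3 H
  1 × C: 2 H
  1 × C: no H
  1 × N (charge +1): no H
  Total hydrogens = 8.
Net charge -1.
Molecular formula: C9H8NO5-

C9H8NO5-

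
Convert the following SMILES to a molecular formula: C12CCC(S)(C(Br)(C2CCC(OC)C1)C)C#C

Heavy atoms from the SMILES: 1 Br, 14 C, 1 O, 1 S.
Implicit hydrogens by atom environment:
  5 × C: 2 H each → 10
  4 × C: 1 H each → 4
  3 × C: no H
  2 × C: 3 H each → 6
  1 × Br: no H
  1 × O: no H
  1 × S: 1 H
  Total hydrogens = 21.
Molecular formula: C14H21BrOS

C14H21BrOS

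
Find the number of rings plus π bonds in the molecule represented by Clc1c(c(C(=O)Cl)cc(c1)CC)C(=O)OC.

Molecular formula from the SMILES: C11H10Cl2O3.
DoU = (2C + 2 + N − H − X)/2 = (2·11 + 2 + 0 − 10 − 2)/2 = 12/2 = 6.
(Structurally: 1 ring(s) + 5 π bond(s) = 6.)

6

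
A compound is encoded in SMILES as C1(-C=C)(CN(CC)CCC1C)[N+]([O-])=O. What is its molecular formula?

Heavy atoms from the SMILES: 10 C, 2 N, 2 O.
Implicit hydrogens by atom environment:
  5 × C: 2 H each → 10
  2 × C: 3 H each → 6
  2 × C: 1 H each → 2
  1 × C: no H
  1 × N: no H
  1 × N (charge +1): no H
  1 × O: no H
  1 × O (charge -1): no H
  Total hydrogens = 18.
Molecular formula: C10H18N2O2

C10H18N2O2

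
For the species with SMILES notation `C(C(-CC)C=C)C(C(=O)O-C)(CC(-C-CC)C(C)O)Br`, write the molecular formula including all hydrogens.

Heavy atoms from the SMILES: 1 Br, 16 C, 3 O.
Implicit hydrogens by atom environment:
  6 × C: 2 H each → 12
  4 × C: 3 H each → 12
  4 × C: 1 H each → 4
  2 × C: no H
  2 × O: no H
  1 × Br: no H
  1 × O: 1 H
  Total hydrogens = 29.
Molecular formula: C16H29BrO3

C16H29BrO3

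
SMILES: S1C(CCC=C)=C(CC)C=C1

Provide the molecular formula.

Heavy atoms from the SMILES: 10 C, 1 S.
Implicit hydrogens by atom environment:
  4 × C: 2 H each → 8
  2 × C (aromatic): 1 H each → 2
  2 × C (aromatic): no H
  1 × C: 3 H
  1 × C: 1 H
  1 × S (aromatic): no H
  Total hydrogens = 14.
Molecular formula: C10H14S

C10H14S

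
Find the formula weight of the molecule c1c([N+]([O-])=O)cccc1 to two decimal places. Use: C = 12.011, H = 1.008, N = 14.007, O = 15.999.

Molecular formula: C6H5NO2.
M = 6×12.011 + 5×1.008 + 1×14.007 + 2×15.999 = 123.11 g/mol.

123.11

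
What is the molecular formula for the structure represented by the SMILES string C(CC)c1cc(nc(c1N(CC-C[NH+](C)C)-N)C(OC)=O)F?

Heavy atoms from the SMILES: 15 C, 1 F, 4 N, 2 O.
Implicit hydrogens by atom environment:
  5 × C: 2 H each → 10
  4 × C: 3 H each → 12
  4 × C (aromatic): no H
  2 × O: no H
  1 × C (aromatic): 1 H
  1 × C: no H
  1 × F: no H
  1 × N: 2 H
  1 × N (charge +1): 1 H
  1 × N (aromatic): no H
  1 × N: no H
  Total hydrogens = 26.
Net charge +1.
Molecular formula: C15H26FN4O2+

C15H26FN4O2+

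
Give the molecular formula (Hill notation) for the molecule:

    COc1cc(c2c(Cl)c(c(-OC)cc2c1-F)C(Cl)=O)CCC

C16H15Cl2FO3

Heavy atoms from the SMILES: 16 C, 2 Cl, 1 F, 3 O.
Implicit hydrogens by atom environment:
  8 × C (aromatic): no H
  3 × C: 3 H each → 9
  3 × O: no H
  2 × C: 2 H each → 4
  2 × C (aromatic): 1 H each → 2
  2 × Cl: no H
  1 × C: no H
  1 × F: no H
  Total hydrogens = 15.
Molecular formula: C16H15Cl2FO3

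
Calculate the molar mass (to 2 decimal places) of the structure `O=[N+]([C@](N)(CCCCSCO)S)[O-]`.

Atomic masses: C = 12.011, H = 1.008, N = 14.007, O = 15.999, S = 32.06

226.31

Molecular formula: C6H14N2O3S2.
M = 6×12.011 + 14×1.008 + 2×14.007 + 3×15.999 + 2×32.06 = 226.31 g/mol.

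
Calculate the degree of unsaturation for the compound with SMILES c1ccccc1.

4

Molecular formula from the SMILES: C6H6.
DoU = (2C + 2 + N − H − X)/2 = (2·6 + 2 + 0 − 6 − 0)/2 = 8/2 = 4.
(Structurally: 1 ring(s) + 3 π bond(s) = 4.)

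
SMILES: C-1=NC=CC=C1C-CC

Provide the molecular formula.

Heavy atoms from the SMILES: 8 C, 1 N.
Implicit hydrogens by atom environment:
  4 × C (aromatic): 1 H each → 4
  2 × C: 2 H each → 4
  1 × C: 3 H
  1 × C (aromatic): no H
  1 × N (aromatic): no H
  Total hydrogens = 11.
Molecular formula: C8H11N

C8H11N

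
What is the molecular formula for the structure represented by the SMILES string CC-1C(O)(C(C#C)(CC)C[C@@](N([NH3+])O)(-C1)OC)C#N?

Heavy atoms from the SMILES: 13 C, 3 N, 3 O.
Implicit hydrogens by atom environment:
  5 × C: no H
  3 × C: 3 H each → 9
  3 × C: 2 H each → 6
  2 × C: 1 H each → 2
  2 × N: no H
  2 × O: 1 H each → 2
  1 × N (charge +1): 3 H
  1 × O: no H
  Total hydrogens = 22.
Net charge +1.
Molecular formula: C13H22N3O3+

C13H22N3O3+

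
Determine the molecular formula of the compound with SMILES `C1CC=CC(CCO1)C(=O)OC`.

C9H14O3

Heavy atoms from the SMILES: 9 C, 3 O.
Implicit hydrogens by atom environment:
  4 × C: 2 H each → 8
  3 × C: 1 H each → 3
  3 × O: no H
  1 × C: 3 H
  1 × C: no H
  Total hydrogens = 14.
Molecular formula: C9H14O3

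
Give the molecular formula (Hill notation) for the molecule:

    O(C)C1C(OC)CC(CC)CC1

C10H20O2

Heavy atoms from the SMILES: 10 C, 2 O.
Implicit hydrogens by atom environment:
  4 × C: 2 H each → 8
  3 × C: 3 H each → 9
  3 × C: 1 H each → 3
  2 × O: no H
  Total hydrogens = 20.
Molecular formula: C10H20O2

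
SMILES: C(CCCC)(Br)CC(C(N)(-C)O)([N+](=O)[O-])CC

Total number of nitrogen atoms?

The symbol for nitrogen appears 2 times in the SMILES.

2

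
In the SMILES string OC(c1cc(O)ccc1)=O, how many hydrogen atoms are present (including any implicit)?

Hydrogens are implicit in SMILES; fill each atom to its normal valence:
  4 × C (aromatic): 1 H each → 4
  2 × C (aromatic): no H
  2 × O: 1 H each → 2
  1 × C: no H
  1 × O: no H
  Total hydrogens = 6.

6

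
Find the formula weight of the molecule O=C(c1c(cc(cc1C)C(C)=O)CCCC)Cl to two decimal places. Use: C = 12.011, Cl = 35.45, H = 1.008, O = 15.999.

Molecular formula: C14H17ClO2.
M = 14×12.011 + 1×35.45 + 17×1.008 + 2×15.999 = 252.74 g/mol.

252.74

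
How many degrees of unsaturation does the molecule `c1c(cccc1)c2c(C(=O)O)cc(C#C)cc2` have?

11

Molecular formula from the SMILES: C15H10O2.
DoU = (2C + 2 + N − H − X)/2 = (2·15 + 2 + 0 − 10 − 0)/2 = 22/2 = 11.
(Structurally: 2 ring(s) + 9 π bond(s) = 11.)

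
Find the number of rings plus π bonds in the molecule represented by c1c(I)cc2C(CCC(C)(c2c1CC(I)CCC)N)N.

5

Molecular formula from the SMILES: C16H24I2N2.
DoU = (2C + 2 + N − H − X)/2 = (2·16 + 2 + 2 − 24 − 2)/2 = 10/2 = 5.
(Structurally: 2 ring(s) + 3 π bond(s) = 5.)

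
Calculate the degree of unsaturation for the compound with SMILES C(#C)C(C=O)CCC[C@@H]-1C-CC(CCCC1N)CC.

Molecular formula from the SMILES: C17H29NO.
DoU = (2C + 2 + N − H − X)/2 = (2·17 + 2 + 1 − 29 − 0)/2 = 8/2 = 4.
(Structurally: 1 ring(s) + 3 π bond(s) = 4.)

4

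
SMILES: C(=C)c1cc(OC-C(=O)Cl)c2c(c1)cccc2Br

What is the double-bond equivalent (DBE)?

Molecular formula from the SMILES: C14H10BrClO2.
DoU = (2C + 2 + N − H − X)/2 = (2·14 + 2 + 0 − 10 − 2)/2 = 18/2 = 9.
(Structurally: 2 ring(s) + 7 π bond(s) = 9.)

9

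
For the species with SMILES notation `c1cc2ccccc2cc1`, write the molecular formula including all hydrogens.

C10H8

Heavy atoms from the SMILES: 10 C.
Implicit hydrogens by atom environment:
  8 × C (aromatic): 1 H each → 8
  2 × C (aromatic): no H
  Total hydrogens = 8.
Molecular formula: C10H8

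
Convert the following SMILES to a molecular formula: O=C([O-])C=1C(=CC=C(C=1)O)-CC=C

C10H9O3-

Heavy atoms from the SMILES: 10 C, 3 O.
Implicit hydrogens by atom environment:
  3 × C (aromatic): 1 H each → 3
  3 × C (aromatic): no H
  2 × C: 2 H each → 4
  1 × C: 1 H
  1 × C: no H
  1 × O: 1 H
  1 × O: no H
  1 × O (charge -1): no H
  Total hydrogens = 9.
Net charge -1.
Molecular formula: C10H9O3-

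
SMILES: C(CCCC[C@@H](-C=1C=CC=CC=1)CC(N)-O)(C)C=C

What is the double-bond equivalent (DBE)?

Molecular formula from the SMILES: C17H27NO.
DoU = (2C + 2 + N − H − X)/2 = (2·17 + 2 + 1 − 27 − 0)/2 = 10/2 = 5.
(Structurally: 1 ring(s) + 4 π bond(s) = 5.)

5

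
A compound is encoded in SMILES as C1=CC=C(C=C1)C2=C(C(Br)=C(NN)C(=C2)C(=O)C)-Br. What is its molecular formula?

C14H12Br2N2O

Heavy atoms from the SMILES: 2 Br, 14 C, 2 N, 1 O.
Implicit hydrogens by atom environment:
  6 × C (aromatic): 1 H each → 6
  6 × C (aromatic): no H
  2 × Br: no H
  1 × C: 3 H
  1 × C: no H
  1 × N: 2 H
  1 × N: 1 H
  1 × O: no H
  Total hydrogens = 12.
Molecular formula: C14H12Br2N2O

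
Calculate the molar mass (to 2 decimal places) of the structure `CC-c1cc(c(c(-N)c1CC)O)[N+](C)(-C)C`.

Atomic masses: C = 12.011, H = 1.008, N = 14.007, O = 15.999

Molecular formula: C13H23N2O+.
M = 13×12.011 + 23×1.008 + 2×14.007 + 1×15.999 = 223.34 g/mol.

223.34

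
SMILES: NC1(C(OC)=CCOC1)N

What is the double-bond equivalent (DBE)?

Molecular formula from the SMILES: C6H12N2O2.
DoU = (2C + 2 + N − H − X)/2 = (2·6 + 2 + 2 − 12 − 0)/2 = 4/2 = 2.
(Structurally: 1 ring(s) + 1 π bond(s) = 2.)

2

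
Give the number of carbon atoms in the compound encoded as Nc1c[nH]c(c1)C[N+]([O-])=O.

The symbol for carbon appears 5 times in the SMILES. Lowercase c denotes aromatic carbon and counts toward C.

5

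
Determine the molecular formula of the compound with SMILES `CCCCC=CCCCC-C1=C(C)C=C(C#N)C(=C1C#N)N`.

Heavy atoms from the SMILES: 19 C, 3 N.
Implicit hydrogens by atom environment:
  7 × C: 2 H each → 14
  5 × C (aromatic): no H
  2 × C: 3 H each → 6
  2 × C: 1 H each → 2
  2 × C: no H
  2 × N: no H
  1 × C (aromatic): 1 H
  1 × N: 2 H
  Total hydrogens = 25.
Molecular formula: C19H25N3

C19H25N3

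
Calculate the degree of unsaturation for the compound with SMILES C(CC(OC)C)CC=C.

1

Molecular formula from the SMILES: C8H16O.
DoU = (2C + 2 + N − H − X)/2 = (2·8 + 2 + 0 − 16 − 0)/2 = 2/2 = 1.
(Structurally: 0 ring(s) + 1 π bond(s) = 1.)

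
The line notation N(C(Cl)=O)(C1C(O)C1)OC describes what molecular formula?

Heavy atoms from the SMILES: 5 C, 1 Cl, 1 N, 3 O.
Implicit hydrogens by atom environment:
  2 × C: 1 H each → 2
  2 × O: no H
  1 × C: 3 H
  1 × C: 2 H
  1 × C: no H
  1 × Cl: no H
  1 × N: no H
  1 × O: 1 H
  Total hydrogens = 8.
Molecular formula: C5H8ClNO3

C5H8ClNO3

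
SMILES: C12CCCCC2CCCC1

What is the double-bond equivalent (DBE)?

Molecular formula from the SMILES: C10H18.
DoU = (2C + 2 + N − H − X)/2 = (2·10 + 2 + 0 − 18 − 0)/2 = 4/2 = 2.
(Structurally: 2 ring(s) + 0 π bond(s) = 2.)

2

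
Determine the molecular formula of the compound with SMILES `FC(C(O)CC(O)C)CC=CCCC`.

Heavy atoms from the SMILES: 11 C, 1 F, 2 O.
Implicit hydrogens by atom environment:
  5 × C: 1 H each → 5
  4 × C: 2 H each → 8
  2 × C: 3 H each → 6
  2 × O: 1 H each → 2
  1 × F: no H
  Total hydrogens = 21.
Molecular formula: C11H21FO2

C11H21FO2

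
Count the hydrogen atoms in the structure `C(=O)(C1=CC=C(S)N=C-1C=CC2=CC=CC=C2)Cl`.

Hydrogens are implicit in SMILES; fill each atom to its normal valence:
  7 × C (aromatic): 1 H each → 7
  4 × C (aromatic): no H
  2 × C: 1 H each → 2
  1 × C: no H
  1 × Cl: no H
  1 × N (aromatic): no H
  1 × O: no H
  1 × S: 1 H
  Total hydrogens = 10.

10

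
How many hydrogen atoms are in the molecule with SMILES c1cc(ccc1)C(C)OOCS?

Hydrogens are implicit in SMILES; fill each atom to its normal valence:
  5 × C (aromatic): 1 H each → 5
  2 × O: no H
  1 × C: 3 H
  1 × C: 2 H
  1 × C: 1 H
  1 × C (aromatic): no H
  1 × S: 1 H
  Total hydrogens = 12.

12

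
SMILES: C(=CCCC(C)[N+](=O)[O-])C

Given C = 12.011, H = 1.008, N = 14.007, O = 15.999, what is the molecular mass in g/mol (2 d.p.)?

Molecular formula: C7H13NO2.
M = 7×12.011 + 13×1.008 + 1×14.007 + 2×15.999 = 143.19 g/mol.

143.19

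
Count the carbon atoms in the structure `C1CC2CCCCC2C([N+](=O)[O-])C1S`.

10

The symbol for carbon appears 10 times in the SMILES.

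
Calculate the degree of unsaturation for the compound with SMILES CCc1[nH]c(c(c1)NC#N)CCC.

Molecular formula from the SMILES: C10H15N3.
DoU = (2C + 2 + N − H − X)/2 = (2·10 + 2 + 3 − 15 − 0)/2 = 10/2 = 5.
(Structurally: 1 ring(s) + 4 π bond(s) = 5.)

5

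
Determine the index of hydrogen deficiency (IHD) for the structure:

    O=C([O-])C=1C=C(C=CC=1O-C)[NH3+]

5

Molecular formula from the SMILES: C8H9NO3.
DoU = (2C + 2 + N − H − X)/2 = (2·8 + 2 + 1 − 9 − 0)/2 = 10/2 = 5.
(Structurally: 1 ring(s) + 4 π bond(s) = 5.)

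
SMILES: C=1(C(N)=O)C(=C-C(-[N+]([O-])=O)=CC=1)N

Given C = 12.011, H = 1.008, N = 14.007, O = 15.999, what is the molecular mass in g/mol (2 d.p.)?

181.15

Molecular formula: C7H7N3O3.
M = 7×12.011 + 7×1.008 + 3×14.007 + 3×15.999 = 181.15 g/mol.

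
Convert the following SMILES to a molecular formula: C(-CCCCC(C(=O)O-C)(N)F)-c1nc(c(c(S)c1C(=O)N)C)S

Heavy atoms from the SMILES: 15 C, 1 F, 3 N, 3 O, 2 S.
Implicit hydrogens by atom environment:
  5 × C: 2 H each → 10
  5 × C (aromatic): no H
  3 × C: no H
  3 × O: no H
  2 × C: 3 H each → 6
  2 × N: 2 H each → 4
  2 × S: 1 H each → 2
  1 × F: no H
  1 × N (aromatic): no H
  Total hydrogens = 22.
Molecular formula: C15H22FN3O3S2

C15H22FN3O3S2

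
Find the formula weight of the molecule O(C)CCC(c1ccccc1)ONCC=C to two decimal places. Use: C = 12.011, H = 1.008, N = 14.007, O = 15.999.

221.30

Molecular formula: C13H19NO2.
M = 13×12.011 + 19×1.008 + 1×14.007 + 2×15.999 = 221.30 g/mol.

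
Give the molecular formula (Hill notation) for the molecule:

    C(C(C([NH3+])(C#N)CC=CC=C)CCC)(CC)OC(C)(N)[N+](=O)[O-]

Heavy atoms from the SMILES: 16 C, 4 N, 3 O.
Implicit hydrogens by atom environment:
  5 × C: 2 H each → 10
  5 × C: 1 H each → 5
  3 × C: 3 H each → 9
  3 × C: no H
  2 × O: no H
  1 × N (charge +1): 3 H
  1 × N: 2 H
  1 × N: no H
  1 × N (charge +1): no H
  1 × O (charge -1): no H
  Total hydrogens = 29.
Net charge +1.
Molecular formula: C16H29N4O3+

C16H29N4O3+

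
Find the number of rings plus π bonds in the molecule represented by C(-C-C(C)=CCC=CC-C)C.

Molecular formula from the SMILES: C11H20.
DoU = (2C + 2 + N − H − X)/2 = (2·11 + 2 + 0 − 20 − 0)/2 = 4/2 = 2.
(Structurally: 0 ring(s) + 2 π bond(s) = 2.)

2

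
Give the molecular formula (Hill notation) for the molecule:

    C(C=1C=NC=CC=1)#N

C6H4N2

Heavy atoms from the SMILES: 6 C, 2 N.
Implicit hydrogens by atom environment:
  4 × C (aromatic): 1 H each → 4
  1 × C (aromatic): no H
  1 × C: no H
  1 × N (aromatic): no H
  1 × N: no H
  Total hydrogens = 4.
Molecular formula: C6H4N2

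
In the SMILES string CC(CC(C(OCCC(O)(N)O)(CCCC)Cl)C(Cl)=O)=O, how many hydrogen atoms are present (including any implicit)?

Hydrogens are implicit in SMILES; fill each atom to its normal valence:
  6 × C: 2 H each → 12
  4 × C: no H
  3 × O: no H
  2 × C: 3 H each → 6
  2 × Cl: no H
  2 × O: 1 H each → 2
  1 × C: 1 H
  1 × N: 2 H
  Total hydrogens = 23.

23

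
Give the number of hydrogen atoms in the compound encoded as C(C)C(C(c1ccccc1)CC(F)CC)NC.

Hydrogens are implicit in SMILES; fill each atom to its normal valence:
  5 × C (aromatic): 1 H each → 5
  3 × C: 3 H each → 9
  3 × C: 2 H each → 6
  3 × C: 1 H each → 3
  1 × C (aromatic): no H
  1 × F: no H
  1 × N: 1 H
  Total hydrogens = 24.

24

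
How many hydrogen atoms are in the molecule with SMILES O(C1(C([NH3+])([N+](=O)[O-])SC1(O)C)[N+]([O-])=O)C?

10

Hydrogens are implicit in SMILES; fill each atom to its normal valence:
  3 × C: no H
  3 × O: no H
  2 × C: 3 H each → 6
  2 × N (charge +1): no H
  2 × O (charge -1): no H
  1 × N (charge +1): 3 H
  1 × O: 1 H
  1 × S: no H
  Total hydrogens = 10.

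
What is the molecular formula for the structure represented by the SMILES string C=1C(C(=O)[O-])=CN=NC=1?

C5H3N2O2-

Heavy atoms from the SMILES: 5 C, 2 N, 2 O.
Implicit hydrogens by atom environment:
  3 × C (aromatic): 1 H each → 3
  2 × N (aromatic): no H
  1 × C (aromatic): no H
  1 × C: no H
  1 × O: no H
  1 × O (charge -1): no H
  Total hydrogens = 3.
Net charge -1.
Molecular formula: C5H3N2O2-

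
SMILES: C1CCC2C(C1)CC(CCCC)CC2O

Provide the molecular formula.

C14H26O

Heavy atoms from the SMILES: 14 C, 1 O.
Implicit hydrogens by atom environment:
  9 × C: 2 H each → 18
  4 × C: 1 H each → 4
  1 × C: 3 H
  1 × O: 1 H
  Total hydrogens = 26.
Molecular formula: C14H26O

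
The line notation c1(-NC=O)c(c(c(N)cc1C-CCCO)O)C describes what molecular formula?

C12H18N2O3

Heavy atoms from the SMILES: 12 C, 2 N, 3 O.
Implicit hydrogens by atom environment:
  5 × C (aromatic): no H
  4 × C: 2 H each → 8
  2 × O: 1 H each → 2
  1 × C: 3 H
  1 × C (aromatic): 1 H
  1 × C: 1 H
  1 × N: 2 H
  1 × N: 1 H
  1 × O: no H
  Total hydrogens = 18.
Molecular formula: C12H18N2O3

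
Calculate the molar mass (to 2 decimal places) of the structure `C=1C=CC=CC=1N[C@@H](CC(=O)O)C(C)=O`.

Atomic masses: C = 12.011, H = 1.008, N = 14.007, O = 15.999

207.23

Molecular formula: C11H13NO3.
M = 11×12.011 + 13×1.008 + 1×14.007 + 3×15.999 = 207.23 g/mol.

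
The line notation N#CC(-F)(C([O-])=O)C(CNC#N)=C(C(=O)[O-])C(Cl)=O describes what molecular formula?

[C9H3ClFN3O5]2-

Heavy atoms from the SMILES: 9 C, 1 Cl, 1 F, 3 N, 5 O.
Implicit hydrogens by atom environment:
  8 × C: no H
  3 × O: no H
  2 × N: no H
  2 × O (charge -1): no H
  1 × C: 2 H
  1 × Cl: no H
  1 × F: no H
  1 × N: 1 H
  Total hydrogens = 3.
Net charge -2.
Molecular formula: [C9H3ClFN3O5]2-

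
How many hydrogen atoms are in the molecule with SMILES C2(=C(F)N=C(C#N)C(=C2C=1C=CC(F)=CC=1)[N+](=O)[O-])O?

5

Hydrogens are implicit in SMILES; fill each atom to its normal valence:
  7 × C (aromatic): no H
  4 × C (aromatic): 1 H each → 4
  2 × F: no H
  1 × C: no H
  1 × N (aromatic): no H
  1 × N: no H
  1 × N (charge +1): no H
  1 × O: 1 H
  1 × O: no H
  1 × O (charge -1): no H
  Total hydrogens = 5.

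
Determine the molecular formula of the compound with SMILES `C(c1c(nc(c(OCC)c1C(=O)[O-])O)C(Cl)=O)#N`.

C10H6ClN2O5-

Heavy atoms from the SMILES: 10 C, 1 Cl, 2 N, 5 O.
Implicit hydrogens by atom environment:
  5 × C (aromatic): no H
  3 × C: no H
  3 × O: no H
  1 × C: 3 H
  1 × C: 2 H
  1 × Cl: no H
  1 × N (aromatic): no H
  1 × N: no H
  1 × O: 1 H
  1 × O (charge -1): no H
  Total hydrogens = 6.
Net charge -1.
Molecular formula: C10H6ClN2O5-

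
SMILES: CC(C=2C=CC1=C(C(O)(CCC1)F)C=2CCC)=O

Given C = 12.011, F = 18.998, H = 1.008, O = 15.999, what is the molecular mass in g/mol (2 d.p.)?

250.31

Molecular formula: C15H19FO2.
M = 15×12.011 + 1×18.998 + 19×1.008 + 2×15.999 = 250.31 g/mol.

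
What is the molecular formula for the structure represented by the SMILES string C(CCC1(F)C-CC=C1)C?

Heavy atoms from the SMILES: 9 C, 1 F.
Implicit hydrogens by atom environment:
  5 × C: 2 H each → 10
  2 × C: 1 H each → 2
  1 × C: 3 H
  1 × C: no H
  1 × F: no H
  Total hydrogens = 15.
Molecular formula: C9H15F

C9H15F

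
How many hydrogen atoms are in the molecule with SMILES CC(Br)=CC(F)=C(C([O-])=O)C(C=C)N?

Hydrogens are implicit in SMILES; fill each atom to its normal valence:
  4 × C: no H
  3 × C: 1 H each → 3
  1 × Br: no H
  1 × C: 3 H
  1 × C: 2 H
  1 × F: no H
  1 × N: 2 H
  1 × O: no H
  1 × O (charge -1): no H
  Total hydrogens = 10.

10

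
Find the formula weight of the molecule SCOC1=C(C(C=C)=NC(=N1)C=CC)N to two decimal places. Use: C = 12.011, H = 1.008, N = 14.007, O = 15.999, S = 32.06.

223.29

Molecular formula: C10H13N3OS.
M = 10×12.011 + 13×1.008 + 3×14.007 + 1×15.999 + 1×32.06 = 223.29 g/mol.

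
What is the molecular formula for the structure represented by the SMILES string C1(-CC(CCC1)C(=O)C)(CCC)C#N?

Heavy atoms from the SMILES: 12 C, 1 N, 1 O.
Implicit hydrogens by atom environment:
  6 × C: 2 H each → 12
  3 × C: no H
  2 × C: 3 H each → 6
  1 × C: 1 H
  1 × N: no H
  1 × O: no H
  Total hydrogens = 19.
Molecular formula: C12H19NO

C12H19NO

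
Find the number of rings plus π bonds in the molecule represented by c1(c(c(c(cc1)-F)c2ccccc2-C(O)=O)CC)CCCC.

Molecular formula from the SMILES: C19H21FO2.
DoU = (2C + 2 + N − H − X)/2 = (2·19 + 2 + 0 − 21 − 1)/2 = 18/2 = 9.
(Structurally: 2 ring(s) + 7 π bond(s) = 9.)

9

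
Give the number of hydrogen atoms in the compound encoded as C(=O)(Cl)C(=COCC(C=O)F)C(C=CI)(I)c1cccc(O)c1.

Hydrogens are implicit in SMILES; fill each atom to its normal valence:
  5 × C: 1 H each → 5
  4 × C (aromatic): 1 H each → 4
  3 × C: no H
  3 × O: no H
  2 × C (aromatic): no H
  2 × I: no H
  1 × C: 2 H
  1 × Cl: no H
  1 × F: no H
  1 × O: 1 H
  Total hydrogens = 12.

12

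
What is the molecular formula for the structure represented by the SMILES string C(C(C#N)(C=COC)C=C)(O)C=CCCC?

Heavy atoms from the SMILES: 13 C, 1 N, 2 O.
Implicit hydrogens by atom environment:
  6 × C: 1 H each → 6
  3 × C: 2 H each → 6
  2 × C: 3 H each → 6
  2 × C: no H
  1 × N: no H
  1 × O: 1 H
  1 × O: no H
  Total hydrogens = 19.
Molecular formula: C13H19NO2

C13H19NO2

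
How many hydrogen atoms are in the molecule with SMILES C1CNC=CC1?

9

Hydrogens are implicit in SMILES; fill each atom to its normal valence:
  3 × C: 2 H each → 6
  2 × C: 1 H each → 2
  1 × N: 1 H
  Total hydrogens = 9.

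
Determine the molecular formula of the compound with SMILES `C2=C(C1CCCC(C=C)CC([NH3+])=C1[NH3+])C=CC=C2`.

[C16H24N2]2+

Heavy atoms from the SMILES: 16 C, 2 N.
Implicit hydrogens by atom environment:
  5 × C: 2 H each → 10
  5 × C (aromatic): 1 H each → 5
  3 × C: 1 H each → 3
  2 × C: no H
  2 × N (charge +1): 3 H each → 6
  1 × C (aromatic): no H
  Total hydrogens = 24.
Net charge +2.
Molecular formula: [C16H24N2]2+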